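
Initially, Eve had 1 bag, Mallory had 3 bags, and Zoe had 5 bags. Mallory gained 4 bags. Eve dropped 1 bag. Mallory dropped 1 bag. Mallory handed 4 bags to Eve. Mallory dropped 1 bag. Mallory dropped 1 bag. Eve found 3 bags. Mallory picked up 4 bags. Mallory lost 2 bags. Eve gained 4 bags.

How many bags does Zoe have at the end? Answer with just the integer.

Tracking counts step by step:
Start: Eve=1, Mallory=3, Zoe=5
Event 1 (Mallory +4): Mallory: 3 -> 7. State: Eve=1, Mallory=7, Zoe=5
Event 2 (Eve -1): Eve: 1 -> 0. State: Eve=0, Mallory=7, Zoe=5
Event 3 (Mallory -1): Mallory: 7 -> 6. State: Eve=0, Mallory=6, Zoe=5
Event 4 (Mallory -> Eve, 4): Mallory: 6 -> 2, Eve: 0 -> 4. State: Eve=4, Mallory=2, Zoe=5
Event 5 (Mallory -1): Mallory: 2 -> 1. State: Eve=4, Mallory=1, Zoe=5
Event 6 (Mallory -1): Mallory: 1 -> 0. State: Eve=4, Mallory=0, Zoe=5
Event 7 (Eve +3): Eve: 4 -> 7. State: Eve=7, Mallory=0, Zoe=5
Event 8 (Mallory +4): Mallory: 0 -> 4. State: Eve=7, Mallory=4, Zoe=5
Event 9 (Mallory -2): Mallory: 4 -> 2. State: Eve=7, Mallory=2, Zoe=5
Event 10 (Eve +4): Eve: 7 -> 11. State: Eve=11, Mallory=2, Zoe=5

Zoe's final count: 5

Answer: 5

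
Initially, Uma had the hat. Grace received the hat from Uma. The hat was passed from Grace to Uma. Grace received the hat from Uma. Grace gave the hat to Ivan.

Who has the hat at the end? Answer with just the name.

Tracking the hat through each event:
Start: Uma has the hat.
After event 1: Grace has the hat.
After event 2: Uma has the hat.
After event 3: Grace has the hat.
After event 4: Ivan has the hat.

Answer: Ivan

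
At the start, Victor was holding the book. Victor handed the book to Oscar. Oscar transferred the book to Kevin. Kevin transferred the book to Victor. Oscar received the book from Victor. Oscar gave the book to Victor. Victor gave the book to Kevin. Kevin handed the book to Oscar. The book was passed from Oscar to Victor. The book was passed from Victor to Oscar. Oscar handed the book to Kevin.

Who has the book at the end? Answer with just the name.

Tracking the book through each event:
Start: Victor has the book.
After event 1: Oscar has the book.
After event 2: Kevin has the book.
After event 3: Victor has the book.
After event 4: Oscar has the book.
After event 5: Victor has the book.
After event 6: Kevin has the book.
After event 7: Oscar has the book.
After event 8: Victor has the book.
After event 9: Oscar has the book.
After event 10: Kevin has the book.

Answer: Kevin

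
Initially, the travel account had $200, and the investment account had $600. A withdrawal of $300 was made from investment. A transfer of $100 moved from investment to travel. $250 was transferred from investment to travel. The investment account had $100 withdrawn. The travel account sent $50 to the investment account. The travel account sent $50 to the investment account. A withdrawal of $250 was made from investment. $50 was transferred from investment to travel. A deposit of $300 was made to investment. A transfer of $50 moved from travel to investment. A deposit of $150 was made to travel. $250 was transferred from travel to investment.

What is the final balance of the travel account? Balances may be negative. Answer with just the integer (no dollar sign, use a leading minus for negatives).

Answer: 350

Derivation:
Tracking account balances step by step:
Start: travel=200, investment=600
Event 1 (withdraw 300 from investment): investment: 600 - 300 = 300. Balances: travel=200, investment=300
Event 2 (transfer 100 investment -> travel): investment: 300 - 100 = 200, travel: 200 + 100 = 300. Balances: travel=300, investment=200
Event 3 (transfer 250 investment -> travel): investment: 200 - 250 = -50, travel: 300 + 250 = 550. Balances: travel=550, investment=-50
Event 4 (withdraw 100 from investment): investment: -50 - 100 = -150. Balances: travel=550, investment=-150
Event 5 (transfer 50 travel -> investment): travel: 550 - 50 = 500, investment: -150 + 50 = -100. Balances: travel=500, investment=-100
Event 6 (transfer 50 travel -> investment): travel: 500 - 50 = 450, investment: -100 + 50 = -50. Balances: travel=450, investment=-50
Event 7 (withdraw 250 from investment): investment: -50 - 250 = -300. Balances: travel=450, investment=-300
Event 8 (transfer 50 investment -> travel): investment: -300 - 50 = -350, travel: 450 + 50 = 500. Balances: travel=500, investment=-350
Event 9 (deposit 300 to investment): investment: -350 + 300 = -50. Balances: travel=500, investment=-50
Event 10 (transfer 50 travel -> investment): travel: 500 - 50 = 450, investment: -50 + 50 = 0. Balances: travel=450, investment=0
Event 11 (deposit 150 to travel): travel: 450 + 150 = 600. Balances: travel=600, investment=0
Event 12 (transfer 250 travel -> investment): travel: 600 - 250 = 350, investment: 0 + 250 = 250. Balances: travel=350, investment=250

Final balance of travel: 350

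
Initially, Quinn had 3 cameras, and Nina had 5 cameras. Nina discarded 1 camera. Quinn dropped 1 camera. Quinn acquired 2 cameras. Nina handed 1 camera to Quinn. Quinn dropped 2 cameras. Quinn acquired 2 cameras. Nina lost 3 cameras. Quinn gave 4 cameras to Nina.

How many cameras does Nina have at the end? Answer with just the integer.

Answer: 4

Derivation:
Tracking counts step by step:
Start: Quinn=3, Nina=5
Event 1 (Nina -1): Nina: 5 -> 4. State: Quinn=3, Nina=4
Event 2 (Quinn -1): Quinn: 3 -> 2. State: Quinn=2, Nina=4
Event 3 (Quinn +2): Quinn: 2 -> 4. State: Quinn=4, Nina=4
Event 4 (Nina -> Quinn, 1): Nina: 4 -> 3, Quinn: 4 -> 5. State: Quinn=5, Nina=3
Event 5 (Quinn -2): Quinn: 5 -> 3. State: Quinn=3, Nina=3
Event 6 (Quinn +2): Quinn: 3 -> 5. State: Quinn=5, Nina=3
Event 7 (Nina -3): Nina: 3 -> 0. State: Quinn=5, Nina=0
Event 8 (Quinn -> Nina, 4): Quinn: 5 -> 1, Nina: 0 -> 4. State: Quinn=1, Nina=4

Nina's final count: 4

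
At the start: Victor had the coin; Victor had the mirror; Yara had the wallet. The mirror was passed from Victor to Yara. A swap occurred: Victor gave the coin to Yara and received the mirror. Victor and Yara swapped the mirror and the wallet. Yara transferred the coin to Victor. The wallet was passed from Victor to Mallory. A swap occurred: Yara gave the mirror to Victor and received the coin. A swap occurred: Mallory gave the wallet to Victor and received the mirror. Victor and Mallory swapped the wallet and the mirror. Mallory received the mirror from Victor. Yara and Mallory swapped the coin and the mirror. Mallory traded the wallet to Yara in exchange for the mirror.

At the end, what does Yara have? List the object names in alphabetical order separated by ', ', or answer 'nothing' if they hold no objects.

Answer: wallet

Derivation:
Tracking all object holders:
Start: coin:Victor, mirror:Victor, wallet:Yara
Event 1 (give mirror: Victor -> Yara). State: coin:Victor, mirror:Yara, wallet:Yara
Event 2 (swap coin<->mirror: now coin:Yara, mirror:Victor). State: coin:Yara, mirror:Victor, wallet:Yara
Event 3 (swap mirror<->wallet: now mirror:Yara, wallet:Victor). State: coin:Yara, mirror:Yara, wallet:Victor
Event 4 (give coin: Yara -> Victor). State: coin:Victor, mirror:Yara, wallet:Victor
Event 5 (give wallet: Victor -> Mallory). State: coin:Victor, mirror:Yara, wallet:Mallory
Event 6 (swap mirror<->coin: now mirror:Victor, coin:Yara). State: coin:Yara, mirror:Victor, wallet:Mallory
Event 7 (swap wallet<->mirror: now wallet:Victor, mirror:Mallory). State: coin:Yara, mirror:Mallory, wallet:Victor
Event 8 (swap wallet<->mirror: now wallet:Mallory, mirror:Victor). State: coin:Yara, mirror:Victor, wallet:Mallory
Event 9 (give mirror: Victor -> Mallory). State: coin:Yara, mirror:Mallory, wallet:Mallory
Event 10 (swap coin<->mirror: now coin:Mallory, mirror:Yara). State: coin:Mallory, mirror:Yara, wallet:Mallory
Event 11 (swap wallet<->mirror: now wallet:Yara, mirror:Mallory). State: coin:Mallory, mirror:Mallory, wallet:Yara

Final state: coin:Mallory, mirror:Mallory, wallet:Yara
Yara holds: wallet.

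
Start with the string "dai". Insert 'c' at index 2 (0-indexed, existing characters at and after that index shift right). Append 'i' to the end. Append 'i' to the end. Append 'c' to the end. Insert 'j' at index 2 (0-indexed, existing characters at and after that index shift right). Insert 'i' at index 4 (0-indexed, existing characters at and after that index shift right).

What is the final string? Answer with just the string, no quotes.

Answer: dajciiiic

Derivation:
Applying each edit step by step:
Start: "dai"
Op 1 (insert 'c' at idx 2): "dai" -> "daci"
Op 2 (append 'i'): "daci" -> "dacii"
Op 3 (append 'i'): "dacii" -> "daciii"
Op 4 (append 'c'): "daciii" -> "daciiic"
Op 5 (insert 'j' at idx 2): "daciiic" -> "dajciiic"
Op 6 (insert 'i' at idx 4): "dajciiic" -> "dajciiiic"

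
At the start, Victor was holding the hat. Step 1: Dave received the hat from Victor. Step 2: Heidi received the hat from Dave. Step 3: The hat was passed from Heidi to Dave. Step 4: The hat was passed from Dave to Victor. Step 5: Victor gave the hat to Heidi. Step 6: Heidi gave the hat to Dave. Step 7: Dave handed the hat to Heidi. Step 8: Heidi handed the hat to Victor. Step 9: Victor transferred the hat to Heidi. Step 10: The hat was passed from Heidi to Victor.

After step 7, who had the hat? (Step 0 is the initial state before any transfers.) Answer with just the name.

Answer: Heidi

Derivation:
Tracking the hat holder through step 7:
After step 0 (start): Victor
After step 1: Dave
After step 2: Heidi
After step 3: Dave
After step 4: Victor
After step 5: Heidi
After step 6: Dave
After step 7: Heidi

At step 7, the holder is Heidi.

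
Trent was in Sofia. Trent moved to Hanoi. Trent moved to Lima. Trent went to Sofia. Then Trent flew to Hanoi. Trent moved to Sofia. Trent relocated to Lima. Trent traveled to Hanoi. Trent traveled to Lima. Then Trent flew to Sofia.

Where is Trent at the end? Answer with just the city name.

Tracking Trent's location:
Start: Trent is in Sofia.
After move 1: Sofia -> Hanoi. Trent is in Hanoi.
After move 2: Hanoi -> Lima. Trent is in Lima.
After move 3: Lima -> Sofia. Trent is in Sofia.
After move 4: Sofia -> Hanoi. Trent is in Hanoi.
After move 5: Hanoi -> Sofia. Trent is in Sofia.
After move 6: Sofia -> Lima. Trent is in Lima.
After move 7: Lima -> Hanoi. Trent is in Hanoi.
After move 8: Hanoi -> Lima. Trent is in Lima.
After move 9: Lima -> Sofia. Trent is in Sofia.

Answer: Sofia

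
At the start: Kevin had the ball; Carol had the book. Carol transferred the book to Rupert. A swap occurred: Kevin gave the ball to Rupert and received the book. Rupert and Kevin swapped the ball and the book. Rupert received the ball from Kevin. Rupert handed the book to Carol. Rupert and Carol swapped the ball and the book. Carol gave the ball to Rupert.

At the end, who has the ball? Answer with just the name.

Answer: Rupert

Derivation:
Tracking all object holders:
Start: ball:Kevin, book:Carol
Event 1 (give book: Carol -> Rupert). State: ball:Kevin, book:Rupert
Event 2 (swap ball<->book: now ball:Rupert, book:Kevin). State: ball:Rupert, book:Kevin
Event 3 (swap ball<->book: now ball:Kevin, book:Rupert). State: ball:Kevin, book:Rupert
Event 4 (give ball: Kevin -> Rupert). State: ball:Rupert, book:Rupert
Event 5 (give book: Rupert -> Carol). State: ball:Rupert, book:Carol
Event 6 (swap ball<->book: now ball:Carol, book:Rupert). State: ball:Carol, book:Rupert
Event 7 (give ball: Carol -> Rupert). State: ball:Rupert, book:Rupert

Final state: ball:Rupert, book:Rupert
The ball is held by Rupert.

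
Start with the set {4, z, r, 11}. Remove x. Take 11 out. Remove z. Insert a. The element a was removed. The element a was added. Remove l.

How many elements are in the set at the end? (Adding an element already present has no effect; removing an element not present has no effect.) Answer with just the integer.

Tracking the set through each operation:
Start: {11, 4, r, z}
Event 1 (remove x): not present, no change. Set: {11, 4, r, z}
Event 2 (remove 11): removed. Set: {4, r, z}
Event 3 (remove z): removed. Set: {4, r}
Event 4 (add a): added. Set: {4, a, r}
Event 5 (remove a): removed. Set: {4, r}
Event 6 (add a): added. Set: {4, a, r}
Event 7 (remove l): not present, no change. Set: {4, a, r}

Final set: {4, a, r} (size 3)

Answer: 3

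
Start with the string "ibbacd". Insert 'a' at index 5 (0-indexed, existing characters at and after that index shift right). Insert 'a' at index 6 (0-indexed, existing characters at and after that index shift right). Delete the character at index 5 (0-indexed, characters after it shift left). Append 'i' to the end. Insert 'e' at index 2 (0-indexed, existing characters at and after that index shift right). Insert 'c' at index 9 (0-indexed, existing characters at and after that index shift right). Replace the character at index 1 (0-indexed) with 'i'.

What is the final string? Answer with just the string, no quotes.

Answer: iiebacadic

Derivation:
Applying each edit step by step:
Start: "ibbacd"
Op 1 (insert 'a' at idx 5): "ibbacd" -> "ibbacad"
Op 2 (insert 'a' at idx 6): "ibbacad" -> "ibbacaad"
Op 3 (delete idx 5 = 'a'): "ibbacaad" -> "ibbacad"
Op 4 (append 'i'): "ibbacad" -> "ibbacadi"
Op 5 (insert 'e' at idx 2): "ibbacadi" -> "ibebacadi"
Op 6 (insert 'c' at idx 9): "ibebacadi" -> "ibebacadic"
Op 7 (replace idx 1: 'b' -> 'i'): "ibebacadic" -> "iiebacadic"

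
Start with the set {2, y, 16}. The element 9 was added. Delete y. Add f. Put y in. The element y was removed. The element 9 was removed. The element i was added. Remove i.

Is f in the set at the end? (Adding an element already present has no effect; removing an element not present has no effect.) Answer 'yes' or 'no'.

Answer: yes

Derivation:
Tracking the set through each operation:
Start: {16, 2, y}
Event 1 (add 9): added. Set: {16, 2, 9, y}
Event 2 (remove y): removed. Set: {16, 2, 9}
Event 3 (add f): added. Set: {16, 2, 9, f}
Event 4 (add y): added. Set: {16, 2, 9, f, y}
Event 5 (remove y): removed. Set: {16, 2, 9, f}
Event 6 (remove 9): removed. Set: {16, 2, f}
Event 7 (add i): added. Set: {16, 2, f, i}
Event 8 (remove i): removed. Set: {16, 2, f}

Final set: {16, 2, f} (size 3)
f is in the final set.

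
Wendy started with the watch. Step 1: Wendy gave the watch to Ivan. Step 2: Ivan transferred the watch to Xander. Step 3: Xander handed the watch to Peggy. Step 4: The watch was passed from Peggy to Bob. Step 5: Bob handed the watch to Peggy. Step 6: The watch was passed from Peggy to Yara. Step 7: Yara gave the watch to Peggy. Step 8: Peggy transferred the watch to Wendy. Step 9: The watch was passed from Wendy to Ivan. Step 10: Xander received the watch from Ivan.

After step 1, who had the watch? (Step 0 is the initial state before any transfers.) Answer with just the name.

Tracking the watch holder through step 1:
After step 0 (start): Wendy
After step 1: Ivan

At step 1, the holder is Ivan.

Answer: Ivan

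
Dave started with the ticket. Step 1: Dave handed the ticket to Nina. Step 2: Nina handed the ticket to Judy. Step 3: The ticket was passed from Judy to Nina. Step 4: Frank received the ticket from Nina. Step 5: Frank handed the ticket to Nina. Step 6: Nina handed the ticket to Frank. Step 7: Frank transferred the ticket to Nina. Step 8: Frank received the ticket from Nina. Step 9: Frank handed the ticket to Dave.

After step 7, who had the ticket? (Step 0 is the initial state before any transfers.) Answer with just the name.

Tracking the ticket holder through step 7:
After step 0 (start): Dave
After step 1: Nina
After step 2: Judy
After step 3: Nina
After step 4: Frank
After step 5: Nina
After step 6: Frank
After step 7: Nina

At step 7, the holder is Nina.

Answer: Nina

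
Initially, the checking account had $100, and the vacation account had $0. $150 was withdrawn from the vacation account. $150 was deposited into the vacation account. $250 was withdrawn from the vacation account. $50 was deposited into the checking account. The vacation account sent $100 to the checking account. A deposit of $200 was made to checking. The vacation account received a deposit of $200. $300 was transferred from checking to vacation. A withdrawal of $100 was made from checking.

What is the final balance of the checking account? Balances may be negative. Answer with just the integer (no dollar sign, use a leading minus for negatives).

Tracking account balances step by step:
Start: checking=100, vacation=0
Event 1 (withdraw 150 from vacation): vacation: 0 - 150 = -150. Balances: checking=100, vacation=-150
Event 2 (deposit 150 to vacation): vacation: -150 + 150 = 0. Balances: checking=100, vacation=0
Event 3 (withdraw 250 from vacation): vacation: 0 - 250 = -250. Balances: checking=100, vacation=-250
Event 4 (deposit 50 to checking): checking: 100 + 50 = 150. Balances: checking=150, vacation=-250
Event 5 (transfer 100 vacation -> checking): vacation: -250 - 100 = -350, checking: 150 + 100 = 250. Balances: checking=250, vacation=-350
Event 6 (deposit 200 to checking): checking: 250 + 200 = 450. Balances: checking=450, vacation=-350
Event 7 (deposit 200 to vacation): vacation: -350 + 200 = -150. Balances: checking=450, vacation=-150
Event 8 (transfer 300 checking -> vacation): checking: 450 - 300 = 150, vacation: -150 + 300 = 150. Balances: checking=150, vacation=150
Event 9 (withdraw 100 from checking): checking: 150 - 100 = 50. Balances: checking=50, vacation=150

Final balance of checking: 50

Answer: 50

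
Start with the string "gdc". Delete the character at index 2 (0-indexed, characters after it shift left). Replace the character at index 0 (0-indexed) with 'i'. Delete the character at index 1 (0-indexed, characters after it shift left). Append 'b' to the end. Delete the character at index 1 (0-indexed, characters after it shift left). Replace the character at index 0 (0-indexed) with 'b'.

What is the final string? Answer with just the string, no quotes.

Answer: b

Derivation:
Applying each edit step by step:
Start: "gdc"
Op 1 (delete idx 2 = 'c'): "gdc" -> "gd"
Op 2 (replace idx 0: 'g' -> 'i'): "gd" -> "id"
Op 3 (delete idx 1 = 'd'): "id" -> "i"
Op 4 (append 'b'): "i" -> "ib"
Op 5 (delete idx 1 = 'b'): "ib" -> "i"
Op 6 (replace idx 0: 'i' -> 'b'): "i" -> "b"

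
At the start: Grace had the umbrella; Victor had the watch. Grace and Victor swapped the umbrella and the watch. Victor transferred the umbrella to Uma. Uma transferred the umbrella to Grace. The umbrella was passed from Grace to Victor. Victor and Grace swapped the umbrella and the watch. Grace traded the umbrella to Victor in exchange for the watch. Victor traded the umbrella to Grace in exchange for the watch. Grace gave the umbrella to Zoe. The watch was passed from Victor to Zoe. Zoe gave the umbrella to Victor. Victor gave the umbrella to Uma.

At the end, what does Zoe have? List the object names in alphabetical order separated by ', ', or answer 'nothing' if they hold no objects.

Answer: watch

Derivation:
Tracking all object holders:
Start: umbrella:Grace, watch:Victor
Event 1 (swap umbrella<->watch: now umbrella:Victor, watch:Grace). State: umbrella:Victor, watch:Grace
Event 2 (give umbrella: Victor -> Uma). State: umbrella:Uma, watch:Grace
Event 3 (give umbrella: Uma -> Grace). State: umbrella:Grace, watch:Grace
Event 4 (give umbrella: Grace -> Victor). State: umbrella:Victor, watch:Grace
Event 5 (swap umbrella<->watch: now umbrella:Grace, watch:Victor). State: umbrella:Grace, watch:Victor
Event 6 (swap umbrella<->watch: now umbrella:Victor, watch:Grace). State: umbrella:Victor, watch:Grace
Event 7 (swap umbrella<->watch: now umbrella:Grace, watch:Victor). State: umbrella:Grace, watch:Victor
Event 8 (give umbrella: Grace -> Zoe). State: umbrella:Zoe, watch:Victor
Event 9 (give watch: Victor -> Zoe). State: umbrella:Zoe, watch:Zoe
Event 10 (give umbrella: Zoe -> Victor). State: umbrella:Victor, watch:Zoe
Event 11 (give umbrella: Victor -> Uma). State: umbrella:Uma, watch:Zoe

Final state: umbrella:Uma, watch:Zoe
Zoe holds: watch.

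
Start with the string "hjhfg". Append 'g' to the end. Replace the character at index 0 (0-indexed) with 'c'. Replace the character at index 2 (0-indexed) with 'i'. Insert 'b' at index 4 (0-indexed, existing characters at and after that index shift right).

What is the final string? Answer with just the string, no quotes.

Answer: cjifbgg

Derivation:
Applying each edit step by step:
Start: "hjhfg"
Op 1 (append 'g'): "hjhfg" -> "hjhfgg"
Op 2 (replace idx 0: 'h' -> 'c'): "hjhfgg" -> "cjhfgg"
Op 3 (replace idx 2: 'h' -> 'i'): "cjhfgg" -> "cjifgg"
Op 4 (insert 'b' at idx 4): "cjifgg" -> "cjifbgg"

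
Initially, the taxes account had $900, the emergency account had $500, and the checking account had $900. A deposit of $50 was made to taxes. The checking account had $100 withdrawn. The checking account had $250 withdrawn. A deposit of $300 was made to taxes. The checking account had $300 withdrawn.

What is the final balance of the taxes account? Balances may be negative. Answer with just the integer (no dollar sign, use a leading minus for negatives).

Tracking account balances step by step:
Start: taxes=900, emergency=500, checking=900
Event 1 (deposit 50 to taxes): taxes: 900 + 50 = 950. Balances: taxes=950, emergency=500, checking=900
Event 2 (withdraw 100 from checking): checking: 900 - 100 = 800. Balances: taxes=950, emergency=500, checking=800
Event 3 (withdraw 250 from checking): checking: 800 - 250 = 550. Balances: taxes=950, emergency=500, checking=550
Event 4 (deposit 300 to taxes): taxes: 950 + 300 = 1250. Balances: taxes=1250, emergency=500, checking=550
Event 5 (withdraw 300 from checking): checking: 550 - 300 = 250. Balances: taxes=1250, emergency=500, checking=250

Final balance of taxes: 1250

Answer: 1250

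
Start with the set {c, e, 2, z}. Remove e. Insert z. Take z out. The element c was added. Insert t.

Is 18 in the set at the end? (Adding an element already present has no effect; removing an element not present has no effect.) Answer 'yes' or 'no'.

Answer: no

Derivation:
Tracking the set through each operation:
Start: {2, c, e, z}
Event 1 (remove e): removed. Set: {2, c, z}
Event 2 (add z): already present, no change. Set: {2, c, z}
Event 3 (remove z): removed. Set: {2, c}
Event 4 (add c): already present, no change. Set: {2, c}
Event 5 (add t): added. Set: {2, c, t}

Final set: {2, c, t} (size 3)
18 is NOT in the final set.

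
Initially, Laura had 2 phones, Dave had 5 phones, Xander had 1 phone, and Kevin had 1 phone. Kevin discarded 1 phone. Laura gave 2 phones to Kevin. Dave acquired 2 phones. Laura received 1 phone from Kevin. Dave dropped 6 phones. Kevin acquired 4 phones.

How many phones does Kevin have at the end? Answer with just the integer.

Answer: 5

Derivation:
Tracking counts step by step:
Start: Laura=2, Dave=5, Xander=1, Kevin=1
Event 1 (Kevin -1): Kevin: 1 -> 0. State: Laura=2, Dave=5, Xander=1, Kevin=0
Event 2 (Laura -> Kevin, 2): Laura: 2 -> 0, Kevin: 0 -> 2. State: Laura=0, Dave=5, Xander=1, Kevin=2
Event 3 (Dave +2): Dave: 5 -> 7. State: Laura=0, Dave=7, Xander=1, Kevin=2
Event 4 (Kevin -> Laura, 1): Kevin: 2 -> 1, Laura: 0 -> 1. State: Laura=1, Dave=7, Xander=1, Kevin=1
Event 5 (Dave -6): Dave: 7 -> 1. State: Laura=1, Dave=1, Xander=1, Kevin=1
Event 6 (Kevin +4): Kevin: 1 -> 5. State: Laura=1, Dave=1, Xander=1, Kevin=5

Kevin's final count: 5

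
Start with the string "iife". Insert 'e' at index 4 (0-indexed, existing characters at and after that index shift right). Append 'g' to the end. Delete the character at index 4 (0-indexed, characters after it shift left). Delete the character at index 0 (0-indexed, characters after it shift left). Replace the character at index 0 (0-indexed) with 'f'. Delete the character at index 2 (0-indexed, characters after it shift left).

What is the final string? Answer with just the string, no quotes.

Applying each edit step by step:
Start: "iife"
Op 1 (insert 'e' at idx 4): "iife" -> "iifee"
Op 2 (append 'g'): "iifee" -> "iifeeg"
Op 3 (delete idx 4 = 'e'): "iifeeg" -> "iifeg"
Op 4 (delete idx 0 = 'i'): "iifeg" -> "ifeg"
Op 5 (replace idx 0: 'i' -> 'f'): "ifeg" -> "ffeg"
Op 6 (delete idx 2 = 'e'): "ffeg" -> "ffg"

Answer: ffg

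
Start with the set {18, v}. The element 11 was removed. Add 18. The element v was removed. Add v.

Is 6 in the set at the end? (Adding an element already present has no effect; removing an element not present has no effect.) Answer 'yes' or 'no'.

Tracking the set through each operation:
Start: {18, v}
Event 1 (remove 11): not present, no change. Set: {18, v}
Event 2 (add 18): already present, no change. Set: {18, v}
Event 3 (remove v): removed. Set: {18}
Event 4 (add v): added. Set: {18, v}

Final set: {18, v} (size 2)
6 is NOT in the final set.

Answer: no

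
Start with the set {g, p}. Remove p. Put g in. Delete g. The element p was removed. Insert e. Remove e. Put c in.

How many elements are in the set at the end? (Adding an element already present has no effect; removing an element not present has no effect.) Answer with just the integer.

Tracking the set through each operation:
Start: {g, p}
Event 1 (remove p): removed. Set: {g}
Event 2 (add g): already present, no change. Set: {g}
Event 3 (remove g): removed. Set: {}
Event 4 (remove p): not present, no change. Set: {}
Event 5 (add e): added. Set: {e}
Event 6 (remove e): removed. Set: {}
Event 7 (add c): added. Set: {c}

Final set: {c} (size 1)

Answer: 1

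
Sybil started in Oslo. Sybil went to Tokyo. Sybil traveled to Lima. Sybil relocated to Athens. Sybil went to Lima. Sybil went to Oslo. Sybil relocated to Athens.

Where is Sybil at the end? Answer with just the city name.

Tracking Sybil's location:
Start: Sybil is in Oslo.
After move 1: Oslo -> Tokyo. Sybil is in Tokyo.
After move 2: Tokyo -> Lima. Sybil is in Lima.
After move 3: Lima -> Athens. Sybil is in Athens.
After move 4: Athens -> Lima. Sybil is in Lima.
After move 5: Lima -> Oslo. Sybil is in Oslo.
After move 6: Oslo -> Athens. Sybil is in Athens.

Answer: Athens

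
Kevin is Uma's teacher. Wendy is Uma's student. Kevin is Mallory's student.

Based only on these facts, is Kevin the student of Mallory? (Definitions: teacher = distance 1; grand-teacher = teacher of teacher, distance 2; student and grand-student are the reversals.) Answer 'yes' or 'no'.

Answer: yes

Derivation:
Reconstructing the teacher chain from the given facts:
  Mallory -> Kevin -> Uma -> Wendy
(each arrow means 'teacher of the next')
Positions in the chain (0 = top):
  position of Mallory: 0
  position of Kevin: 1
  position of Uma: 2
  position of Wendy: 3

Kevin is at position 1, Mallory is at position 0; signed distance (j - i) = -1.
'student' requires j - i = -1. Actual distance is -1, so the relation HOLDS.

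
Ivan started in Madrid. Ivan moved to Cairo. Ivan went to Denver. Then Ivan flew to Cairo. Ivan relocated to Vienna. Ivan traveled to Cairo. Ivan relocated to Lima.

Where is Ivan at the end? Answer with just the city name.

Answer: Lima

Derivation:
Tracking Ivan's location:
Start: Ivan is in Madrid.
After move 1: Madrid -> Cairo. Ivan is in Cairo.
After move 2: Cairo -> Denver. Ivan is in Denver.
After move 3: Denver -> Cairo. Ivan is in Cairo.
After move 4: Cairo -> Vienna. Ivan is in Vienna.
After move 5: Vienna -> Cairo. Ivan is in Cairo.
After move 6: Cairo -> Lima. Ivan is in Lima.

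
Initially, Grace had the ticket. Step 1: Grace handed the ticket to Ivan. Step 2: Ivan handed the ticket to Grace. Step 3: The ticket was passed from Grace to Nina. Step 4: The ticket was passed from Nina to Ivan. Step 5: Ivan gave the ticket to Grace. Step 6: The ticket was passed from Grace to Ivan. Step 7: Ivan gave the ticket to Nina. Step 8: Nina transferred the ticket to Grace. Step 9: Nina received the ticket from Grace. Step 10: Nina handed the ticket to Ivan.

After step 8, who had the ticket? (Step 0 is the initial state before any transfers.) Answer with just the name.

Answer: Grace

Derivation:
Tracking the ticket holder through step 8:
After step 0 (start): Grace
After step 1: Ivan
After step 2: Grace
After step 3: Nina
After step 4: Ivan
After step 5: Grace
After step 6: Ivan
After step 7: Nina
After step 8: Grace

At step 8, the holder is Grace.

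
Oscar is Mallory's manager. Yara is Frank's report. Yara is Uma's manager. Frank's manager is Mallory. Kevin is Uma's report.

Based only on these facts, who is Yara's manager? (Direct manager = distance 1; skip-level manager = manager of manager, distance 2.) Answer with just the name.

Reconstructing the manager chain from the given facts:
  Oscar -> Mallory -> Frank -> Yara -> Uma -> Kevin
(each arrow means 'manager of the next')
Positions in the chain (0 = top):
  position of Oscar: 0
  position of Mallory: 1
  position of Frank: 2
  position of Yara: 3
  position of Uma: 4
  position of Kevin: 5

Yara is at position 3; the manager is 1 step up the chain, i.e. position 2: Frank.

Answer: Frank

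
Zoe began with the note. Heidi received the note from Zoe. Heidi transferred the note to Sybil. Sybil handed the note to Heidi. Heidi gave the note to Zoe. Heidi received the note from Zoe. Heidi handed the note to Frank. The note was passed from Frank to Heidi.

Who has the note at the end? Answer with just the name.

Tracking the note through each event:
Start: Zoe has the note.
After event 1: Heidi has the note.
After event 2: Sybil has the note.
After event 3: Heidi has the note.
After event 4: Zoe has the note.
After event 5: Heidi has the note.
After event 6: Frank has the note.
After event 7: Heidi has the note.

Answer: Heidi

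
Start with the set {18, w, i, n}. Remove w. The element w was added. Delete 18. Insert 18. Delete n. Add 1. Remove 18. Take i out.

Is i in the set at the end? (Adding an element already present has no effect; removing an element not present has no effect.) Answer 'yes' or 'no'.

Answer: no

Derivation:
Tracking the set through each operation:
Start: {18, i, n, w}
Event 1 (remove w): removed. Set: {18, i, n}
Event 2 (add w): added. Set: {18, i, n, w}
Event 3 (remove 18): removed. Set: {i, n, w}
Event 4 (add 18): added. Set: {18, i, n, w}
Event 5 (remove n): removed. Set: {18, i, w}
Event 6 (add 1): added. Set: {1, 18, i, w}
Event 7 (remove 18): removed. Set: {1, i, w}
Event 8 (remove i): removed. Set: {1, w}

Final set: {1, w} (size 2)
i is NOT in the final set.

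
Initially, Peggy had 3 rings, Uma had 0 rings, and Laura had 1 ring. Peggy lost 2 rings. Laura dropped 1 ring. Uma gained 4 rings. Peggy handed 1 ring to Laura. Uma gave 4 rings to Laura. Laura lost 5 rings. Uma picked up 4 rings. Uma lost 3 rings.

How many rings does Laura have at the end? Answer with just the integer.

Answer: 0

Derivation:
Tracking counts step by step:
Start: Peggy=3, Uma=0, Laura=1
Event 1 (Peggy -2): Peggy: 3 -> 1. State: Peggy=1, Uma=0, Laura=1
Event 2 (Laura -1): Laura: 1 -> 0. State: Peggy=1, Uma=0, Laura=0
Event 3 (Uma +4): Uma: 0 -> 4. State: Peggy=1, Uma=4, Laura=0
Event 4 (Peggy -> Laura, 1): Peggy: 1 -> 0, Laura: 0 -> 1. State: Peggy=0, Uma=4, Laura=1
Event 5 (Uma -> Laura, 4): Uma: 4 -> 0, Laura: 1 -> 5. State: Peggy=0, Uma=0, Laura=5
Event 6 (Laura -5): Laura: 5 -> 0. State: Peggy=0, Uma=0, Laura=0
Event 7 (Uma +4): Uma: 0 -> 4. State: Peggy=0, Uma=4, Laura=0
Event 8 (Uma -3): Uma: 4 -> 1. State: Peggy=0, Uma=1, Laura=0

Laura's final count: 0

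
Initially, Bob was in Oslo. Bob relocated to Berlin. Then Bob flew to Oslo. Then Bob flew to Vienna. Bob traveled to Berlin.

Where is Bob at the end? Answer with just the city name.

Answer: Berlin

Derivation:
Tracking Bob's location:
Start: Bob is in Oslo.
After move 1: Oslo -> Berlin. Bob is in Berlin.
After move 2: Berlin -> Oslo. Bob is in Oslo.
After move 3: Oslo -> Vienna. Bob is in Vienna.
After move 4: Vienna -> Berlin. Bob is in Berlin.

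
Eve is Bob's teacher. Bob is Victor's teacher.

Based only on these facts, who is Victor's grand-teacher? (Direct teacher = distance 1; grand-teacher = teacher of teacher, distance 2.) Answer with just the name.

Reconstructing the teacher chain from the given facts:
  Eve -> Bob -> Victor
(each arrow means 'teacher of the next')
Positions in the chain (0 = top):
  position of Eve: 0
  position of Bob: 1
  position of Victor: 2

Victor is at position 2; the grand-teacher is 2 steps up the chain, i.e. position 0: Eve.

Answer: Eve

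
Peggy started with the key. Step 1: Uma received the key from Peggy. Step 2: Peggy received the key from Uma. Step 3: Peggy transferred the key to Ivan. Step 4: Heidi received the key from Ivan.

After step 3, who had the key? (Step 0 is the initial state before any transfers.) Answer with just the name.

Tracking the key holder through step 3:
After step 0 (start): Peggy
After step 1: Uma
After step 2: Peggy
After step 3: Ivan

At step 3, the holder is Ivan.

Answer: Ivan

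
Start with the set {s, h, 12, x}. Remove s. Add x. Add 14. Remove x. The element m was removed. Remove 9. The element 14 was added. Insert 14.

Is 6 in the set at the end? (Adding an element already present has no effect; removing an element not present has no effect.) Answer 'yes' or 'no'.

Tracking the set through each operation:
Start: {12, h, s, x}
Event 1 (remove s): removed. Set: {12, h, x}
Event 2 (add x): already present, no change. Set: {12, h, x}
Event 3 (add 14): added. Set: {12, 14, h, x}
Event 4 (remove x): removed. Set: {12, 14, h}
Event 5 (remove m): not present, no change. Set: {12, 14, h}
Event 6 (remove 9): not present, no change. Set: {12, 14, h}
Event 7 (add 14): already present, no change. Set: {12, 14, h}
Event 8 (add 14): already present, no change. Set: {12, 14, h}

Final set: {12, 14, h} (size 3)
6 is NOT in the final set.

Answer: no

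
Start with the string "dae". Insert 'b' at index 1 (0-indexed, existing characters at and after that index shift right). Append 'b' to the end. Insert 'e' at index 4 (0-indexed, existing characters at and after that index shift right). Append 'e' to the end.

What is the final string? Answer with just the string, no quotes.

Applying each edit step by step:
Start: "dae"
Op 1 (insert 'b' at idx 1): "dae" -> "dbae"
Op 2 (append 'b'): "dbae" -> "dbaeb"
Op 3 (insert 'e' at idx 4): "dbaeb" -> "dbaeeb"
Op 4 (append 'e'): "dbaeeb" -> "dbaeebe"

Answer: dbaeebe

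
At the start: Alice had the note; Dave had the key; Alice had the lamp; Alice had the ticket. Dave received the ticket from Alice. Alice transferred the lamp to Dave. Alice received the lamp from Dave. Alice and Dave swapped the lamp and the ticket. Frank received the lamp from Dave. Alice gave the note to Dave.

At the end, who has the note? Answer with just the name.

Answer: Dave

Derivation:
Tracking all object holders:
Start: note:Alice, key:Dave, lamp:Alice, ticket:Alice
Event 1 (give ticket: Alice -> Dave). State: note:Alice, key:Dave, lamp:Alice, ticket:Dave
Event 2 (give lamp: Alice -> Dave). State: note:Alice, key:Dave, lamp:Dave, ticket:Dave
Event 3 (give lamp: Dave -> Alice). State: note:Alice, key:Dave, lamp:Alice, ticket:Dave
Event 4 (swap lamp<->ticket: now lamp:Dave, ticket:Alice). State: note:Alice, key:Dave, lamp:Dave, ticket:Alice
Event 5 (give lamp: Dave -> Frank). State: note:Alice, key:Dave, lamp:Frank, ticket:Alice
Event 6 (give note: Alice -> Dave). State: note:Dave, key:Dave, lamp:Frank, ticket:Alice

Final state: note:Dave, key:Dave, lamp:Frank, ticket:Alice
The note is held by Dave.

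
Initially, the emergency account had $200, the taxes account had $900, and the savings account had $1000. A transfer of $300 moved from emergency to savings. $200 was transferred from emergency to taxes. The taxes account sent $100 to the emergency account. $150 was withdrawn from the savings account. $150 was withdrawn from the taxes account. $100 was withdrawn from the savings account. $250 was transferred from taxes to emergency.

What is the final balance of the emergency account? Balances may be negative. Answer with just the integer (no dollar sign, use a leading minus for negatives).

Tracking account balances step by step:
Start: emergency=200, taxes=900, savings=1000
Event 1 (transfer 300 emergency -> savings): emergency: 200 - 300 = -100, savings: 1000 + 300 = 1300. Balances: emergency=-100, taxes=900, savings=1300
Event 2 (transfer 200 emergency -> taxes): emergency: -100 - 200 = -300, taxes: 900 + 200 = 1100. Balances: emergency=-300, taxes=1100, savings=1300
Event 3 (transfer 100 taxes -> emergency): taxes: 1100 - 100 = 1000, emergency: -300 + 100 = -200. Balances: emergency=-200, taxes=1000, savings=1300
Event 4 (withdraw 150 from savings): savings: 1300 - 150 = 1150. Balances: emergency=-200, taxes=1000, savings=1150
Event 5 (withdraw 150 from taxes): taxes: 1000 - 150 = 850. Balances: emergency=-200, taxes=850, savings=1150
Event 6 (withdraw 100 from savings): savings: 1150 - 100 = 1050. Balances: emergency=-200, taxes=850, savings=1050
Event 7 (transfer 250 taxes -> emergency): taxes: 850 - 250 = 600, emergency: -200 + 250 = 50. Balances: emergency=50, taxes=600, savings=1050

Final balance of emergency: 50

Answer: 50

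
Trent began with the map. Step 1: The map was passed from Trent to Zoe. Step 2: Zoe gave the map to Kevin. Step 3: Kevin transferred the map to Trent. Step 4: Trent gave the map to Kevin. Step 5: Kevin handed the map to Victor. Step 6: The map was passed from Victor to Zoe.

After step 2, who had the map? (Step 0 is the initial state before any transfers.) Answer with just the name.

Tracking the map holder through step 2:
After step 0 (start): Trent
After step 1: Zoe
After step 2: Kevin

At step 2, the holder is Kevin.

Answer: Kevin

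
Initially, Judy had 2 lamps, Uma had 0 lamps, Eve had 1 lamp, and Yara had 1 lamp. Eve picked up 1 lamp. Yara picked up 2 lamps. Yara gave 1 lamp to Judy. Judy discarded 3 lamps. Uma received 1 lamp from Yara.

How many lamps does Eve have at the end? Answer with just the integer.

Answer: 2

Derivation:
Tracking counts step by step:
Start: Judy=2, Uma=0, Eve=1, Yara=1
Event 1 (Eve +1): Eve: 1 -> 2. State: Judy=2, Uma=0, Eve=2, Yara=1
Event 2 (Yara +2): Yara: 1 -> 3. State: Judy=2, Uma=0, Eve=2, Yara=3
Event 3 (Yara -> Judy, 1): Yara: 3 -> 2, Judy: 2 -> 3. State: Judy=3, Uma=0, Eve=2, Yara=2
Event 4 (Judy -3): Judy: 3 -> 0. State: Judy=0, Uma=0, Eve=2, Yara=2
Event 5 (Yara -> Uma, 1): Yara: 2 -> 1, Uma: 0 -> 1. State: Judy=0, Uma=1, Eve=2, Yara=1

Eve's final count: 2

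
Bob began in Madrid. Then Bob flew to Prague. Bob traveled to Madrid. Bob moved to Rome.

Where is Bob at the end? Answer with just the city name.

Tracking Bob's location:
Start: Bob is in Madrid.
After move 1: Madrid -> Prague. Bob is in Prague.
After move 2: Prague -> Madrid. Bob is in Madrid.
After move 3: Madrid -> Rome. Bob is in Rome.

Answer: Rome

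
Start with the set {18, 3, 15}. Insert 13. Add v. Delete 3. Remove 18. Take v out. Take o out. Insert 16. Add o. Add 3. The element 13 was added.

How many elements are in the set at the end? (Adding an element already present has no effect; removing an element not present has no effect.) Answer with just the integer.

Tracking the set through each operation:
Start: {15, 18, 3}
Event 1 (add 13): added. Set: {13, 15, 18, 3}
Event 2 (add v): added. Set: {13, 15, 18, 3, v}
Event 3 (remove 3): removed. Set: {13, 15, 18, v}
Event 4 (remove 18): removed. Set: {13, 15, v}
Event 5 (remove v): removed. Set: {13, 15}
Event 6 (remove o): not present, no change. Set: {13, 15}
Event 7 (add 16): added. Set: {13, 15, 16}
Event 8 (add o): added. Set: {13, 15, 16, o}
Event 9 (add 3): added. Set: {13, 15, 16, 3, o}
Event 10 (add 13): already present, no change. Set: {13, 15, 16, 3, o}

Final set: {13, 15, 16, 3, o} (size 5)

Answer: 5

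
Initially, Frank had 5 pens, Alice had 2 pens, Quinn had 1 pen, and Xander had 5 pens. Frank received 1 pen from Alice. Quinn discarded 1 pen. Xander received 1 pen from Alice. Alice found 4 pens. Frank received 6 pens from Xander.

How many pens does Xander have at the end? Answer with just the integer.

Tracking counts step by step:
Start: Frank=5, Alice=2, Quinn=1, Xander=5
Event 1 (Alice -> Frank, 1): Alice: 2 -> 1, Frank: 5 -> 6. State: Frank=6, Alice=1, Quinn=1, Xander=5
Event 2 (Quinn -1): Quinn: 1 -> 0. State: Frank=6, Alice=1, Quinn=0, Xander=5
Event 3 (Alice -> Xander, 1): Alice: 1 -> 0, Xander: 5 -> 6. State: Frank=6, Alice=0, Quinn=0, Xander=6
Event 4 (Alice +4): Alice: 0 -> 4. State: Frank=6, Alice=4, Quinn=0, Xander=6
Event 5 (Xander -> Frank, 6): Xander: 6 -> 0, Frank: 6 -> 12. State: Frank=12, Alice=4, Quinn=0, Xander=0

Xander's final count: 0

Answer: 0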